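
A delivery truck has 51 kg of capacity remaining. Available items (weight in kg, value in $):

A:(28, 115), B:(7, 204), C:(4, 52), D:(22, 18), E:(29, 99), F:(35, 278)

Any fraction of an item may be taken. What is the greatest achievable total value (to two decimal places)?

Ratios (sorted): B 29.14, C 13.00, F 7.94, A 4.11, E 3.41, D 0.82
take B (7 @ 204); take C (4 @ 52); take F (35 @ 278); take 5/28 of A → 20.54. Capacity used 51/51.
Total value = 554.54

554.54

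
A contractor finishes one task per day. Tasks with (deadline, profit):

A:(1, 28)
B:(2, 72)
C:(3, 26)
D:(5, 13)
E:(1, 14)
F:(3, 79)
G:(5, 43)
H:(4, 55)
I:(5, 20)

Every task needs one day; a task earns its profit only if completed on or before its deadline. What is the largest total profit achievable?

277

Take jobs in profit order; each goes to the latest open slot no later than its deadline.
Profit order: F=79 B=72 H=55 G=43 A=28 C=26 I=20 E=14 D=13
Assign: F→slot 3, B→slot 2, H→slot 4, G→slot 5, A→slot 1, C skipped, I skipped, E skipped, D skipped.
Slots: [1:A] [2:B] [3:F] [4:H] [5:G]
Profit = 28 + 72 + 79 + 55 + 43 = 277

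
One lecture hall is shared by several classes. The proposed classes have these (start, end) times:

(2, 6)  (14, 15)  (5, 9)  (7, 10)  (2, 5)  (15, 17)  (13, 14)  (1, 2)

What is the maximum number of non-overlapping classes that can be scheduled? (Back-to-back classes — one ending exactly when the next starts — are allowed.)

Sort by end time and greedily take each interval whose start is ≥ the last chosen end.
Sorted by end: (1,2)  (2,5)  (2,6)  (5,9)  (7,10)  (13,14)  (14,15)  (15,17)
take (1,2); take (2,5); take (5,9); take (13,14); take (14,15); take (15,17).
Selected 6 classes.

6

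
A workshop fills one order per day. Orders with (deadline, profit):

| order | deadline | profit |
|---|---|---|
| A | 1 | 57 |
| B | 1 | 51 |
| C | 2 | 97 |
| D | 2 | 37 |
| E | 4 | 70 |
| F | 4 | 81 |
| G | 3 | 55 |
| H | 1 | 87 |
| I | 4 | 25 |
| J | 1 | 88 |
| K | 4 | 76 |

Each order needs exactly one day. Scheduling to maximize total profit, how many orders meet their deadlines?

Sort by profit descending; place each in the latest free slot ≤ its deadline.
Profit order: C=97 J=88 H=87 F=81 K=76 E=70 A=57 G=55 B=51 D=37 I=25
Assign: C→slot 2, J→slot 1, H skipped, F→slot 4, K→slot 3, E skipped, A skipped, G skipped, B skipped, D skipped, I skipped.
Slots: [1:J] [2:C] [3:K] [4:F]
4 of 11 scheduled.

4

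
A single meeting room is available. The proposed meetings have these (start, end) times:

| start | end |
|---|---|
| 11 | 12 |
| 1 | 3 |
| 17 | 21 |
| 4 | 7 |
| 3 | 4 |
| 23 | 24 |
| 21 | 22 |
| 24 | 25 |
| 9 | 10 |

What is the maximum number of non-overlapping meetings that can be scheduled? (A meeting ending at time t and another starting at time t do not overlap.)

Order by finish time; keep every interval that doesn't clash with the previous kept one.
By end time: (1,3), (3,4), (4,7), (9,10), (11,12), (17,21), (21,22), (23,24), (24,25).
Pick (1,3); next start ≥ 3 → (3,4); next start ≥ 4 → (4,7); next start ≥ 7 → (9,10); next start ≥ 10 → (11,12); next start ≥ 12 → (17,21); next start ≥ 21 → (21,22); next start ≥ 22 → (23,24); next start ≥ 24 → (24,25).
Selected 9 meetings.

9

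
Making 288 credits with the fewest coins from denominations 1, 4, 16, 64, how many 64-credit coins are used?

4

288 = 4×64 + 2×16
Count of 64: 4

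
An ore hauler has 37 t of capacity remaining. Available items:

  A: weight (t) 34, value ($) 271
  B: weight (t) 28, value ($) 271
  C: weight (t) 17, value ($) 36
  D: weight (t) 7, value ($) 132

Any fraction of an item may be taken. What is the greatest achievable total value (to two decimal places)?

418.94

Ratios (sorted): D 18.86, B 9.68, A 7.97, C 2.12
take D (7 @ 132); take B (28 @ 271); take 2/34 of A → 15.94. Capacity used 37/37.
Total value = 418.94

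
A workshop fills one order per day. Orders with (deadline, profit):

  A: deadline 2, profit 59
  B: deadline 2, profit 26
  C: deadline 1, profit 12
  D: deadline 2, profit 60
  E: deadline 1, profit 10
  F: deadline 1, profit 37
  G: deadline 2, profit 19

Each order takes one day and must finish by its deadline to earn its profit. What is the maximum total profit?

Sort by profit descending; place each in the latest free slot ≤ its deadline.
Profit order: D=60 A=59 F=37 B=26 G=19 C=12 E=10
Assign: D→slot 2, A→slot 1, F skipped, B skipped, G skipped, C skipped, E skipped.
Slots: [1:A] [2:D]
Profit = 59 + 60 = 119

119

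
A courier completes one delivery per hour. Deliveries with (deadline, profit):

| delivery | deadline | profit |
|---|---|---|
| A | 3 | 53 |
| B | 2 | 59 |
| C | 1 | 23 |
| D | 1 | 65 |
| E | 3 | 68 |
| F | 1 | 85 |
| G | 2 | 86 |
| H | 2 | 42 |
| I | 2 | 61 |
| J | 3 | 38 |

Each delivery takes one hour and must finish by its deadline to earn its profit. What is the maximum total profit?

Take jobs in profit order; each goes to the latest open slot no later than its deadline.
By profit: G(d2,86), F(d1,85), E(d3,68), D(d1,65), I(d2,61), B(d2,59), A(d3,53), H(d2,42), J(d3,38), C(d1,23)
G→slot 2; F→slot 1; E→slot 3; D skipped; I skipped; B skipped; A skipped; H skipped; J skipped; C skipped.
Profit = 85 + 86 + 68 = 239

239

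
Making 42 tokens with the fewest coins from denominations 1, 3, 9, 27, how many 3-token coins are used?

42 = 1×27 + 1×9 + 2×3
Count of 3: 2

2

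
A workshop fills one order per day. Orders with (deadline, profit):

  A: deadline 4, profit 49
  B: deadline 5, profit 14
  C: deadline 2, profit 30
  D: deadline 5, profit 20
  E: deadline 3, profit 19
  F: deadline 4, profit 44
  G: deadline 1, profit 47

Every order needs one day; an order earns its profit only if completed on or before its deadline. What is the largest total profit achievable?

190

By profit: A(d4,49), G(d1,47), F(d4,44), C(d2,30), D(d5,20), E(d3,19), B(d5,14)
A→slot 4; G→slot 1; F→slot 3; C→slot 2; D→slot 5; E skipped; B skipped.
Profit = 47 + 30 + 44 + 49 + 20 = 190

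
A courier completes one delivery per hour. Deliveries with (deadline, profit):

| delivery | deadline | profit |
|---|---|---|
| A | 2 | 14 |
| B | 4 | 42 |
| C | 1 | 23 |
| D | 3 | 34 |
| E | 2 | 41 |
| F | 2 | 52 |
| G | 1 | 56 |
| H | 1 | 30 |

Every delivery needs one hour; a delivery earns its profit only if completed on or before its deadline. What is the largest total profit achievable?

184

Sort by profit descending; place each in the latest free slot ≤ its deadline.
By profit: G(d1,56), F(d2,52), B(d4,42), E(d2,41), D(d3,34), H(d1,30), C(d1,23), A(d2,14)
G→slot 1; F→slot 2; B→slot 4; E skipped; D→slot 3; H skipped; C skipped; A skipped.
Profit = 56 + 52 + 34 + 42 = 184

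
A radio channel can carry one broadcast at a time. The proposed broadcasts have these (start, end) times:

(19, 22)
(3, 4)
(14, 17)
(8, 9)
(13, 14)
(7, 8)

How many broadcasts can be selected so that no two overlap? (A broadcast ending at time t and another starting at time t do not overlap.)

Order by finish time; keep every interval that doesn't clash with the previous kept one.
By end time: (3,4), (7,8), (8,9), (13,14), (14,17), (19,22).
Pick (3,4); next start ≥ 4 → (7,8); next start ≥ 8 → (8,9); next start ≥ 9 → (13,14); next start ≥ 14 → (14,17); next start ≥ 17 → (19,22).
Selected 6 broadcasts.

6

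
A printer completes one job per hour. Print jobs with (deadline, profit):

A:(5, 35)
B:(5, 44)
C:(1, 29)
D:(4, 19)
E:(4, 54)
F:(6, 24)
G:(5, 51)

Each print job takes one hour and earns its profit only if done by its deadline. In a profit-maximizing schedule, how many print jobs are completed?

Profit order: E=54 G=51 B=44 A=35 C=29 F=24 D=19
Assign: E→slot 4, G→slot 5, B→slot 3, A→slot 2, C→slot 1, F→slot 6, D skipped.
Slots: [1:C] [2:A] [3:B] [4:E] [5:G] [6:F]
6 of 7 scheduled.

6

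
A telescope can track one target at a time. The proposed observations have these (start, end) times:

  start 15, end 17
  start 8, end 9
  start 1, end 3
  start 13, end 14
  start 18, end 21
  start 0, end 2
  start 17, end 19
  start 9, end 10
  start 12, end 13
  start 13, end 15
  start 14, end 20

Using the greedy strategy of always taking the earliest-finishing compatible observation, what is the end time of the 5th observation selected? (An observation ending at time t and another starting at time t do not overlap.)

14

Order by finish time; keep every interval that doesn't clash with the previous kept one.
By end time: (0,2), (1,3), (8,9), (9,10), (12,13), (13,14), (13,15), (15,17), (17,19), (14,20), (18,21).
Pick (0,2); next start ≥ 2 → (8,9); next start ≥ 9 → (9,10); next start ≥ 10 → (12,13); next start ≥ 13 → (13,14); next start ≥ 14 → (15,17); next start ≥ 17 → (17,19).
Selected: (0,2) (8,9) (9,10) (12,13) (13,14) (15,17) (17,19)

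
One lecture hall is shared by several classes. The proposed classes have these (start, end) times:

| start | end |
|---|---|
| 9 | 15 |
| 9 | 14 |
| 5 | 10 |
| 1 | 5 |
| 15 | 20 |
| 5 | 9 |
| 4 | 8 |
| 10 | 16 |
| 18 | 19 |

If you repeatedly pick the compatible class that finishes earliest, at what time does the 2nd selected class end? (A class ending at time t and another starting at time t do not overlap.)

Sorted by end: (1,5)  (4,8)  (5,9)  (5,10)  (9,14)  (9,15)  (10,16)  (18,19)  (15,20)
take (1,5); skip (4,8); take (5,9); skip (5,10); take (9,14); take (18,19).
Selected: (1,5) (5,9) (9,14) (18,19)

9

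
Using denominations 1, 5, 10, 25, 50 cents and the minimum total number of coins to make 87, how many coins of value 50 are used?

87 − 1×50→37 − 1×25→12 − 1×10→2 − 2×1→0
Count of 50: 1

1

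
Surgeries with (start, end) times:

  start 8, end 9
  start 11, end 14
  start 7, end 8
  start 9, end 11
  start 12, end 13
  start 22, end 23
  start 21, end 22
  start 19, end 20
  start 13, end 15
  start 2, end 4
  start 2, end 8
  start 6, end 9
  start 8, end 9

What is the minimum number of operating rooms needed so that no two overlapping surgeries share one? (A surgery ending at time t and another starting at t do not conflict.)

3

Count concurrent intervals with a sweep; the peak is the room count.
starts: [2, 2, 6, 7, 8, 8, 9, 11, 12, 13, 19, 21, 22]
ends:   [4, 8, 8, 9, 9, 9, 11, 13, 14, 15, 20, 22, 23]
s2→1 s2→2 e4→1 s6→2 s7→3  — peak 3.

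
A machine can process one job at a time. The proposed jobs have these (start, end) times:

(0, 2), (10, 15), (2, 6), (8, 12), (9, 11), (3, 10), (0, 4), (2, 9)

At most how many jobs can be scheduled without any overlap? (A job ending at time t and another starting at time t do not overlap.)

Sort by end time and greedily take each interval whose start is ≥ the last chosen end.
Sorted by end: (0,2)  (0,4)  (2,6)  (2,9)  (3,10)  (9,11)  (8,12)  (10,15)
take (0,2); take (2,6); skip (2,9); take (9,11); skip (8,12); skip (10,15).
Selected 3 jobs.

3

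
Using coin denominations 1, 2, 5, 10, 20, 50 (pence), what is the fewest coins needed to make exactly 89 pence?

6

89 − 1×50→39 − 1×20→19 − 1×10→9 − 1×5→4 − 2×2→0
Total coins = 1 + 1 + 1 + 1 + 2 = 6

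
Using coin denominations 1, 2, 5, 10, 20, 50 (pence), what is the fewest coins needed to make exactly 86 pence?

5

Greedy: take as many of the largest coin as possible, then repeat with the remainder.
86 − 1×50→36 − 1×20→16 − 1×10→6 − 1×5→1 − 1×1→0
Total coins = 1 + 1 + 1 + 1 + 1 = 5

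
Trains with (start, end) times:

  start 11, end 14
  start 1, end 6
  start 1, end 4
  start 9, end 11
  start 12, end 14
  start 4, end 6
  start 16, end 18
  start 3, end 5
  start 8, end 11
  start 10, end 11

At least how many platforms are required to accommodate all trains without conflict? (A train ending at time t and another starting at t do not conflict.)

Count concurrent intervals with a sweep; the peak is the room count.
Events (time:±→running): 1:+→1 1:+→2 3:+→3 … peak 3.

3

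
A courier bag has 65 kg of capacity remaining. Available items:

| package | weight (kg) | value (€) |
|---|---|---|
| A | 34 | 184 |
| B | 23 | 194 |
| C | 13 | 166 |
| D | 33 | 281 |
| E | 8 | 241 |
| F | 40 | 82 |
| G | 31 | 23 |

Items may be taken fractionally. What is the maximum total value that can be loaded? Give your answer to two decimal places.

780.78

Sort by value per unit weight and fill in that order.
Ratios (sorted): E 30.12, C 12.77, D 8.52, B 8.43, A 5.41, F 2.05, G 0.74
take E (8 @ 241); take C (13 @ 166); take D (33 @ 281); take 11/23 of B → 92.78. Capacity used 65/65.
Total value = 780.78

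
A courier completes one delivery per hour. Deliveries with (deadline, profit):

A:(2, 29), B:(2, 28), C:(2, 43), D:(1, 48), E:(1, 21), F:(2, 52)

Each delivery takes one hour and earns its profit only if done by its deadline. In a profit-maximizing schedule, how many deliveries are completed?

Take jobs in profit order; each goes to the latest open slot no later than its deadline.
By profit: F(d2,52), D(d1,48), C(d2,43), A(d2,29), B(d2,28), E(d1,21)
F→slot 2; D→slot 1; C skipped; A skipped; B skipped; E skipped.
2 of 6 scheduled.

2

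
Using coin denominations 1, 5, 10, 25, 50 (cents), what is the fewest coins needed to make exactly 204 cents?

204 = 4×50 + 4×1
Total coins = 4 + 4 = 8

8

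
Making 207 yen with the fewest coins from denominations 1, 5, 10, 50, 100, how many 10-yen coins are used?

207 = 2×100 + 1×5 + 2×1
Count of 10: 0

0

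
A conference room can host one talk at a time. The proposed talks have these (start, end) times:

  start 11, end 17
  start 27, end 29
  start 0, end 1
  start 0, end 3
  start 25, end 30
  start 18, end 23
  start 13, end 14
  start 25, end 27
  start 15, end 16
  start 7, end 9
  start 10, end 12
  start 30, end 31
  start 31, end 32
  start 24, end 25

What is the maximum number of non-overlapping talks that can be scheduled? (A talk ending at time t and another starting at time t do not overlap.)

11

Order by finish time; keep every interval that doesn't clash with the previous kept one.
By end time: (0,1), (0,3), (7,9), (10,12), (13,14), (15,16), (11,17), (18,23), (24,25), (25,27), (27,29), (25,30), (30,31), (31,32).
Pick (0,1); next start ≥ 1 → (7,9); next start ≥ 9 → (10,12); next start ≥ 12 → (13,14); next start ≥ 14 → (15,16); next start ≥ 16 → (18,23); next start ≥ 23 → (24,25); next start ≥ 25 → (25,27); next start ≥ 27 → (27,29); next start ≥ 29 → (30,31); next start ≥ 31 → (31,32).
Selected 11 talks.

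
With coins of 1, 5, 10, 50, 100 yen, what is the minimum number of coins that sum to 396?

10

Use the largest denomination that fits, subtract, and repeat.
396 = 3×100 + 1×50 + 4×10 + 1×5 + 1×1
Total coins = 3 + 1 + 4 + 1 + 1 = 10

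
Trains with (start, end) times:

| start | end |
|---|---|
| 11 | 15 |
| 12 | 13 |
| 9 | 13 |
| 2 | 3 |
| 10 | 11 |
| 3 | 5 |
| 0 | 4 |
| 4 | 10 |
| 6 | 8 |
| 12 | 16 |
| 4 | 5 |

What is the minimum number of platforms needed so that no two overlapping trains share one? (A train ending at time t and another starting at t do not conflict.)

4

Events (time:±→running): 0:+→1 2:+→2 3:-→1 3:+→2 4:-→1 4:+→2 4:+→3 5:-→2 5:-→1 6:+→2 8:-→1 9:+→2 10:-→1 10:+→2 11:-→1 11:+→2 12:+→3 12:+→4 … peak 4.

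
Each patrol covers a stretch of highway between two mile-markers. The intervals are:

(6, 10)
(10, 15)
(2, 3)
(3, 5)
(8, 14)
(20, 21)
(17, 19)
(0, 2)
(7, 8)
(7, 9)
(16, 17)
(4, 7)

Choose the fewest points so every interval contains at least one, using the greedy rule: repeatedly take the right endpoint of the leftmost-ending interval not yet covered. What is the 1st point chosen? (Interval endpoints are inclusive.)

2

Sort by right endpoint; whenever an interval is uncovered, place a point at its right end.
By right end: [0,2]  [2,3]  [3,5]  [4,7]  [7,8]  [7,9]  [6,10]  [8,14]  [10,15]  [16,17]  [17,19]  [20,21]
[0,2] uncovered → point at 2; [3,5] uncovered → point at 5; [7,8] uncovered → point at 8; [10,15] uncovered → point at 15; [16,17] uncovered → point at 17; [20,21] uncovered → point at 21.
Points: 2, 5, 8, 15, 17, 21 (6 total).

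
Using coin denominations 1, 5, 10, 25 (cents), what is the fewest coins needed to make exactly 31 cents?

Use the largest denomination that fits, subtract, and repeat.
31 = 1×25 + 1×5 + 1×1
Total coins = 1 + 1 + 1 = 3

3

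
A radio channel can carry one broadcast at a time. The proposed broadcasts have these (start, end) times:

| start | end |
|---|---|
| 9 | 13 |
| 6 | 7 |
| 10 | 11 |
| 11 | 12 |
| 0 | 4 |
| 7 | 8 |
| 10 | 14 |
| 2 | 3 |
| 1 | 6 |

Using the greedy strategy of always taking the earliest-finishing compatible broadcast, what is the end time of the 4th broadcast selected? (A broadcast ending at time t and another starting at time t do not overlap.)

Greedy by earliest finish: after sorting by end time, pick each interval compatible with the last pick.
By end time: (2,3), (0,4), (1,6), (6,7), (7,8), (10,11), (11,12), (9,13), (10,14).
Pick (2,3); next start ≥ 3 → (6,7); next start ≥ 7 → (7,8); next start ≥ 8 → (10,11); next start ≥ 11 → (11,12).
Selected: (2,3) (6,7) (7,8) (10,11) (11,12)

11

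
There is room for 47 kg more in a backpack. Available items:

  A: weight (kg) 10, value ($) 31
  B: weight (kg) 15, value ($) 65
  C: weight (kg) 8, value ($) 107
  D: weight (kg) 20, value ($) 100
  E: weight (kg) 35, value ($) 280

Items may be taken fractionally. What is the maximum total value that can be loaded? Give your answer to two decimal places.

407.00

Greedy by value/weight ratio, highest first.
Ratios (sorted): C 13.38, E 8.00, D 5.00, B 4.33, A 3.10
take C (8 @ 107); take E (35 @ 280); take 4/20 of D → 20.00. Capacity used 47/47.
Total value = 407.00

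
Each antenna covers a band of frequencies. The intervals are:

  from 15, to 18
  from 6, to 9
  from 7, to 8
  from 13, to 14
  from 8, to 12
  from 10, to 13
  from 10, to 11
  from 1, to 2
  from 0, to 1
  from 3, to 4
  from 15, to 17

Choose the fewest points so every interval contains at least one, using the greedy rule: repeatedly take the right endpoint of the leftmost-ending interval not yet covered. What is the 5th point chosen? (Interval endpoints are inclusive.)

Sorted: [0,1] [1,2] [3,4] [7,8] [6,9] [10,11] [8,12] [10,13] [13,14] [15,17] [15,18]
{[0,1],[1,2]} hit by 1; {[3,4]} hit by 4; {[7,8],[6,9]} hit by 8; {[10,11],[8,12],[10,13]} hit by 11; {[13,14]} hit by 14; {[15,17],[15,18]} hit by 17.
Points: 1, 4, 8, 11, 14, 17 (6 total).

14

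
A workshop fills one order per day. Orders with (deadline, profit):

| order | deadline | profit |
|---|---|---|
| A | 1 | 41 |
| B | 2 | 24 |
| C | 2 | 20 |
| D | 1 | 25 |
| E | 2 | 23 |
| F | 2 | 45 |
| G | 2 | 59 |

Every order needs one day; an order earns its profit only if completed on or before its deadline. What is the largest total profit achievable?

Profit order: G=59 F=45 A=41 D=25 B=24 E=23 C=20
Assign: G→slot 2, F→slot 1, A skipped, D skipped, B skipped, E skipped, C skipped.
Slots: [1:F] [2:G]
Profit = 45 + 59 = 104

104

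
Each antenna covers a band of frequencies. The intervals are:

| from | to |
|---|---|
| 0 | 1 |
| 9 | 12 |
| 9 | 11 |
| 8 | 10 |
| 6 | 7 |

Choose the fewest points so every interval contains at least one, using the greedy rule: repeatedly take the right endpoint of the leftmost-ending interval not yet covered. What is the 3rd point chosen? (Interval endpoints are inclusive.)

Sorted: [0,1] [6,7] [8,10] [9,11] [9,12]
{[0,1]} hit by 1; {[6,7]} hit by 7; {[8,10],[9,11],[9,12]} hit by 10.
Points: 1, 7, 10 (3 total).

10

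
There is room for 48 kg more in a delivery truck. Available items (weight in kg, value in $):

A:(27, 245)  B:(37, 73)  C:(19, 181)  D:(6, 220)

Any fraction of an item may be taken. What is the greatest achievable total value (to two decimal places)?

Greedy by value/weight ratio, highest first.
Ratios (sorted): D 36.67, C 9.53, A 9.07, B 1.97
take D (6 @ 220); take C (19 @ 181); take 23/27 of A → 208.70. Capacity used 48/48.
Total value = 609.70

609.70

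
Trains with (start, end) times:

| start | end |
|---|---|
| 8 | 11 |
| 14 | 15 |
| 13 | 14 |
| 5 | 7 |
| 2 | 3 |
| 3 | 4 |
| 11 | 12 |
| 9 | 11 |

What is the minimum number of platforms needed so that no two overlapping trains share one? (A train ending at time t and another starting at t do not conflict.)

The answer is the maximum number of intervals overlapping at any instant.
Events (time:±→running): 2:+→1 3:-→0 3:+→1 4:-→0 5:+→1 7:-→0 8:+→1 9:+→2 … peak 2.

2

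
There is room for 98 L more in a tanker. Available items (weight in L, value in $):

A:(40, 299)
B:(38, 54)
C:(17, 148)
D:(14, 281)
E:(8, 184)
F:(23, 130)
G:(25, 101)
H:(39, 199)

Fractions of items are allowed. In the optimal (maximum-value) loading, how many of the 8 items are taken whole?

Sort by value per unit weight and fill in that order.
Ratios (sorted): E 23.00, D 20.07, C 8.71, A 7.47, F 5.65, H 5.10, G 4.04, B 1.42
take E (8 @ 184); take D (14 @ 281); take C (17 @ 148); take A (40 @ 299); take 19/23 of F → 107.39. Capacity used 98/98.
4 item(s) taken whole; one partial (take 19/23 of F).

4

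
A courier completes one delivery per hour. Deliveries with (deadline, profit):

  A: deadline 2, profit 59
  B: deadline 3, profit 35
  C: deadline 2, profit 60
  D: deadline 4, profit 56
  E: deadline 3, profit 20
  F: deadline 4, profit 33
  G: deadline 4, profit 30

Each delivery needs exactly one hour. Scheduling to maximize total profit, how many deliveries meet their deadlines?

4

Sort by profit descending; place each in the latest free slot ≤ its deadline.
Profit order: C=60 A=59 D=56 B=35 F=33 G=30 E=20
Assign: C→slot 2, A→slot 1, D→slot 4, B→slot 3, F skipped, G skipped, E skipped.
Slots: [1:A] [2:C] [3:B] [4:D]
4 of 7 scheduled.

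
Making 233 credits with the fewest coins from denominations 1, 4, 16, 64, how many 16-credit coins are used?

2

233 = 3×64 + 2×16 + 2×4 + 1×1
Count of 16: 2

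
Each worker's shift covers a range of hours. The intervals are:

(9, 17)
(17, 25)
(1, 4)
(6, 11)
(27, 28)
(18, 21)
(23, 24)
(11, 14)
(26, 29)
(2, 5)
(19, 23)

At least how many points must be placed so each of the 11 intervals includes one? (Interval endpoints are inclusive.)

5

Process intervals by earliest right end; each time one isn't hit yet, stab at its right endpoint.
Sorted: [1,4] [2,5] [6,11] [11,14] [9,17] [18,21] [19,23] [23,24] [17,25] [27,28] [26,29]
{[1,4],[2,5]} hit by 4; {[6,11],[11,14],[9,17]} hit by 11; {[18,21],[19,23]} hit by 21; {[23,24],[17,25]} hit by 24; {[27,28],[26,29]} hit by 28.
Points: 4, 11, 21, 24, 28 (5 total).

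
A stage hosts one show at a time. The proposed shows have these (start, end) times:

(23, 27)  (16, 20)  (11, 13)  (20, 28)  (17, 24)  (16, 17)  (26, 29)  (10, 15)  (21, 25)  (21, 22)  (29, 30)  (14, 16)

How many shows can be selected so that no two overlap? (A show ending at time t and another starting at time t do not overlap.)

6

Sort by end time and greedily take each interval whose start is ≥ the last chosen end.
By end time: (11,13), (10,15), (14,16), (16,17), (16,20), (21,22), (17,24), (21,25), (23,27), (20,28), (26,29), (29,30).
Pick (11,13); next start ≥ 13 → (14,16); next start ≥ 16 → (16,17); next start ≥ 17 → (21,22); next start ≥ 22 → (23,27); next start ≥ 27 → (29,30).
Selected 6 shows.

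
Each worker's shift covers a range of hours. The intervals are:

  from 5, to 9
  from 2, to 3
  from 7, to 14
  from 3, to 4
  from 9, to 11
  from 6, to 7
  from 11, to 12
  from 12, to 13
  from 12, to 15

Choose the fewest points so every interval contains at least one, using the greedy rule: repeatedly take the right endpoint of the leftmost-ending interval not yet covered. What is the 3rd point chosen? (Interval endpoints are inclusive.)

11

By right end: [2,3]  [3,4]  [6,7]  [5,9]  [9,11]  [11,12]  [12,13]  [7,14]  [12,15]
[2,3] uncovered → point at 3; [6,7] uncovered → point at 7; [9,11] uncovered → point at 11; [12,13] uncovered → point at 13.
Points: 3, 7, 11, 13 (4 total).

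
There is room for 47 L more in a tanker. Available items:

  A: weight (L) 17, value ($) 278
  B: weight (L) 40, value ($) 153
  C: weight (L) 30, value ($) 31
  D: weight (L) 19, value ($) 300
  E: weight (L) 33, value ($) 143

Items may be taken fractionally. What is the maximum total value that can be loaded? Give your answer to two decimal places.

Sort by value per unit weight and fill in that order.
Ratios (sorted): A 16.35, D 15.79, E 4.33, B 3.83, C 1.03
take A (17 @ 278); take D (19 @ 300); take 11/33 of E → 47.67. Capacity used 47/47.
Total value = 625.67

625.67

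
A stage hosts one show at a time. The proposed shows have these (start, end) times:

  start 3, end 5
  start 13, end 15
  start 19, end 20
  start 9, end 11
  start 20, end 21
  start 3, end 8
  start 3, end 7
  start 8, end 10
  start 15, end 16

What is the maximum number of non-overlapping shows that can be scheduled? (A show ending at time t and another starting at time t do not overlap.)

Sort by end time and greedily take each interval whose start is ≥ the last chosen end.
By end time: (3,5), (3,7), (3,8), (8,10), (9,11), (13,15), (15,16), (19,20), (20,21).
Pick (3,5); next start ≥ 5 → (8,10); next start ≥ 10 → (13,15); next start ≥ 15 → (15,16); next start ≥ 16 → (19,20); next start ≥ 20 → (20,21).
Selected 6 shows.

6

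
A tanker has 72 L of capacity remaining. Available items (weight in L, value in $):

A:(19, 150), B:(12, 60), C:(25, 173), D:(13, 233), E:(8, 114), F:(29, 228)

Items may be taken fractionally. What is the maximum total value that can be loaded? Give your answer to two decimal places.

Sort by value per unit weight and fill in that order.
Order: D (233/13=17.92) > E (114/8=14.25) > A (150/19=7.89) > F (228/29=7.86) > C (173/25=6.92) > B (60/12=5.00)
Fill: take D (13 @ 233) → take E (8 @ 114) → take A (19 @ 150) → take F (29 @ 228) → take 3/25 of C → 20.76; 72/72 used.
Total value = 745.76

745.76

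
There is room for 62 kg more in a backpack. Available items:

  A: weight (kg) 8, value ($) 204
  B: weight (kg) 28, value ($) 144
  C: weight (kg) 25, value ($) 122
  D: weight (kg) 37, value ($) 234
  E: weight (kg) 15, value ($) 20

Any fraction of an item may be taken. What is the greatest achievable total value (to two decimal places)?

525.43

Sort by value per unit weight and fill in that order.
Order: A (204/8=25.50) > D (234/37=6.32) > B (144/28=5.14) > C (122/25=4.88) > E (20/15=1.33)
Fill: take A (8 @ 204) → take D (37 @ 234) → take 17/28 of B → 87.43; 62/62 used.
Total value = 525.43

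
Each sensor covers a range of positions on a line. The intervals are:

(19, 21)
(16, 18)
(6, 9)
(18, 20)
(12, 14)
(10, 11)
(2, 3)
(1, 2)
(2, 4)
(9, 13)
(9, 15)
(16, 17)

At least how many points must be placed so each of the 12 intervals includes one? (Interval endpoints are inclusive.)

By right end: [1,2]  [2,3]  [2,4]  [6,9]  [10,11]  [9,13]  [12,14]  [9,15]  [16,17]  [16,18]  [18,20]  [19,21]
[1,2] uncovered → point at 2; [6,9] uncovered → point at 9; [10,11] uncovered → point at 11; [12,14] uncovered → point at 14; [16,17] uncovered → point at 17; [18,20] uncovered → point at 20.
Points: 2, 9, 11, 14, 17, 20 (6 total).

6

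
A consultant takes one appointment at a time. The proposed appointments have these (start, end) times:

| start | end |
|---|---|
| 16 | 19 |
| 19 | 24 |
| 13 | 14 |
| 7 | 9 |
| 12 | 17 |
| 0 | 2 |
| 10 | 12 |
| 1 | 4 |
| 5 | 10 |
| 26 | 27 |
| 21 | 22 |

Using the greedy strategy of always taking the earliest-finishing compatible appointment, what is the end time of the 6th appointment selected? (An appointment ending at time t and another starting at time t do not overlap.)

Sorted by end: (0,2)  (1,4)  (7,9)  (5,10)  (10,12)  (13,14)  (12,17)  (16,19)  (21,22)  (19,24)  (26,27)
take (0,2); take (7,9); take (10,12); take (13,14); skip (12,17); take (16,19); take (21,22); take (26,27).
Selected: (0,2) (7,9) (10,12) (13,14) (16,19) (21,22) (26,27)

22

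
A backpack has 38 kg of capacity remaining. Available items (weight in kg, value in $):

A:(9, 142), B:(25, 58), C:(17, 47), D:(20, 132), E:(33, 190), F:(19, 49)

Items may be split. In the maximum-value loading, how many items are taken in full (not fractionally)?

Order: A (142/9=15.78) > D (132/20=6.60) > E (190/33=5.76) > C (47/17=2.76) > F (49/19=2.58) > B (58/25=2.32)
Fill: take A (9 @ 142) → take D (20 @ 132) → take 9/33 of E → 51.82; 38/38 used.
2 item(s) taken whole; one partial (take 9/33 of E).

2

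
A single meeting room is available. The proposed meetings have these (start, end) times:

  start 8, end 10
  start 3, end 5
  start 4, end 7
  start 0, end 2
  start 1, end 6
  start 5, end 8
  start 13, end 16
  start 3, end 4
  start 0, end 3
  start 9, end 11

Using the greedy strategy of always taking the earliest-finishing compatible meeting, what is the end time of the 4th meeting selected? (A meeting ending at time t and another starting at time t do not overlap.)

Order by finish time; keep every interval that doesn't clash with the previous kept one.
Sorted by end: (0,2)  (0,3)  (3,4)  (3,5)  (1,6)  (4,7)  (5,8)  (8,10)  (9,11)  (13,16)
take (0,2); take (3,4); skip (1,6); take (4,7); skip (5,8); take (8,10); skip (9,11); take (13,16).
Selected: (0,2) (3,4) (4,7) (8,10) (13,16)

10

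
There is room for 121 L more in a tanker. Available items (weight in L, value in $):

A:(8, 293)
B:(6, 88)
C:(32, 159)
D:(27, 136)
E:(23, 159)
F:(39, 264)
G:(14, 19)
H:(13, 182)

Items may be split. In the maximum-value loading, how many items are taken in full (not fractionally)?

6

Sort by value per unit weight and fill in that order.
Ratios (sorted): A 36.62, B 14.67, H 14.00, E 6.91, F 6.77, D 5.04, C 4.97, G 1.36
take A (8 @ 293); take B (6 @ 88); take H (13 @ 182); take E (23 @ 159); take F (39 @ 264); take D (27 @ 136); take 5/32 of C → 24.84. Capacity used 121/121.
6 item(s) taken whole; one partial (take 5/32 of C).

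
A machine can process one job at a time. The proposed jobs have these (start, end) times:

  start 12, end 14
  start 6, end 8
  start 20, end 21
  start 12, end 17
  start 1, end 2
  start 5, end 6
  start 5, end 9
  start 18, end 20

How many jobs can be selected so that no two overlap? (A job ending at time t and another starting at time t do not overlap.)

6

Sort by end time and greedily take each interval whose start is ≥ the last chosen end.
By end time: (1,2), (5,6), (6,8), (5,9), (12,14), (12,17), (18,20), (20,21).
Pick (1,2); next start ≥ 2 → (5,6); next start ≥ 6 → (6,8); next start ≥ 8 → (12,14); next start ≥ 14 → (18,20); next start ≥ 20 → (20,21).
Selected 6 jobs.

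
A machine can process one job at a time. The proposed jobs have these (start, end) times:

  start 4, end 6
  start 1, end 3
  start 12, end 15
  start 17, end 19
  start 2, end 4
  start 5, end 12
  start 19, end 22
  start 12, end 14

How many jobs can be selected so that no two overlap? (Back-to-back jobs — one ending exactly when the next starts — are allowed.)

Order by finish time; keep every interval that doesn't clash with the previous kept one.
By end time: (1,3), (2,4), (4,6), (5,12), (12,14), (12,15), (17,19), (19,22).
Pick (1,3); next start ≥ 3 → (4,6); next start ≥ 6 → (12,14); next start ≥ 14 → (17,19); next start ≥ 19 → (19,22).
Selected 5 jobs.

5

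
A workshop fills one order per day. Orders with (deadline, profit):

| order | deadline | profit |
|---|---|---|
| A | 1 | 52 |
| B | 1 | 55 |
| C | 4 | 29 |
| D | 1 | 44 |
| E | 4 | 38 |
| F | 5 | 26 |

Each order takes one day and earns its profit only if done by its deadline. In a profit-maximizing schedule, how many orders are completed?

Sort by profit descending; place each in the latest free slot ≤ its deadline.
By profit: B(d1,55), A(d1,52), D(d1,44), E(d4,38), C(d4,29), F(d5,26)
B→slot 1; A skipped; D skipped; E→slot 4; C→slot 3; F→slot 5.
4 of 6 scheduled.

4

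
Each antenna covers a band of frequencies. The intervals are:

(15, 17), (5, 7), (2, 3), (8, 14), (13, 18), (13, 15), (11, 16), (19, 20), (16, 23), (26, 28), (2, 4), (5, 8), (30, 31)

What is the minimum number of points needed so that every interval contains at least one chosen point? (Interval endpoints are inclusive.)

7

Process intervals by earliest right end; each time one isn't hit yet, stab at its right endpoint.
Sorted: [2,3] [2,4] [5,7] [5,8] [8,14] [13,15] [11,16] [15,17] [13,18] [19,20] [16,23] [26,28] [30,31]
{[2,3],[2,4]} hit by 3; {[5,7],[5,8]} hit by 7; {[8,14],[13,15],[11,16]} hit by 14; {[15,17],[13,18]} hit by 17; {[19,20],[16,23]} hit by 20; {[26,28]} hit by 28; {[30,31]} hit by 31.
Points: 3, 7, 14, 17, 20, 28, 31 (7 total).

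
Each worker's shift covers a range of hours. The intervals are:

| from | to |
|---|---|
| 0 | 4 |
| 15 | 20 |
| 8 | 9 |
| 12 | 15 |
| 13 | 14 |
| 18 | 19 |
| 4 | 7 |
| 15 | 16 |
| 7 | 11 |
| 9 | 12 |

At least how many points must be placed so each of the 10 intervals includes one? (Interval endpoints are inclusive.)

5

Sort by right endpoint; whenever an interval is uncovered, place a point at its right end.
By right end: [0,4]  [4,7]  [8,9]  [7,11]  [9,12]  [13,14]  [12,15]  [15,16]  [18,19]  [15,20]
[0,4] uncovered → point at 4; [8,9] uncovered → point at 9; [13,14] uncovered → point at 14; [15,16] uncovered → point at 16; [18,19] uncovered → point at 19.
Points: 4, 9, 14, 16, 19 (5 total).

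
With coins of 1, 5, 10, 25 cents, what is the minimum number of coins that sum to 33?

5

Use the largest denomination that fits, subtract, and repeat.
33 = 1×25 + 1×5 + 3×1
Total coins = 1 + 1 + 3 = 5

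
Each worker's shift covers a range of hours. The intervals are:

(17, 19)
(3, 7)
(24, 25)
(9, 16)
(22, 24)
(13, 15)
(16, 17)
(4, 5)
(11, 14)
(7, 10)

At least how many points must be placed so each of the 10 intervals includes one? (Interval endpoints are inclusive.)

Process intervals by earliest right end; each time one isn't hit yet, stab at its right endpoint.
By right end: [4,5]  [3,7]  [7,10]  [11,14]  [13,15]  [9,16]  [16,17]  [17,19]  [22,24]  [24,25]
[4,5] uncovered → point at 5; [7,10] uncovered → point at 10; [11,14] uncovered → point at 14; [16,17] uncovered → point at 17; [22,24] uncovered → point at 24.
Points: 5, 10, 14, 17, 24 (5 total).

5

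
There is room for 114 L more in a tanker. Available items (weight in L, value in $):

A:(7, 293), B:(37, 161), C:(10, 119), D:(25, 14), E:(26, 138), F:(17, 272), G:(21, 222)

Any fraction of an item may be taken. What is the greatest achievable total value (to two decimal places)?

Sort by value per unit weight and fill in that order.
Ratios (sorted): A 41.86, F 16.00, C 11.90, G 10.57, E 5.31, B 4.35, D 0.56
take A (7 @ 293); take F (17 @ 272); take C (10 @ 119); take G (21 @ 222); take E (26 @ 138); take 33/37 of B → 143.59. Capacity used 114/114.
Total value = 1187.59

1187.59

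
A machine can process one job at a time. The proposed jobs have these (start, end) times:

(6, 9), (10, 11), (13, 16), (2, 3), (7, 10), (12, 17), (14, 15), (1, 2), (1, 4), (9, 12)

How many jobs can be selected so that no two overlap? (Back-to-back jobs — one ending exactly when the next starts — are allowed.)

Sort by end time and greedily take each interval whose start is ≥ the last chosen end.
Sorted by end: (1,2)  (2,3)  (1,4)  (6,9)  (7,10)  (10,11)  (9,12)  (14,15)  (13,16)  (12,17)
take (1,2); take (2,3); take (6,9); skip (7,10); take (10,11); take (14,15); skip (13,16).
Selected 5 jobs.

5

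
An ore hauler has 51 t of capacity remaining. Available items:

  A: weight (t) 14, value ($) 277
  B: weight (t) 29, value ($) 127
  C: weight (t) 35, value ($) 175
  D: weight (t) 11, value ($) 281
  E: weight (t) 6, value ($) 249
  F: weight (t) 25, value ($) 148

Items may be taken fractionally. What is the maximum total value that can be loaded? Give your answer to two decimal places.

Sort by value per unit weight and fill in that order.
Order: E (249/6=41.50) > D (281/11=25.55) > A (277/14=19.79) > F (148/25=5.92) > C (175/35=5.00) > B (127/29=4.38)
Fill: take E (6 @ 249) → take D (11 @ 281) → take A (14 @ 277) → take 20/25 of F → 118.40; 51/51 used.
Total value = 925.40

925.40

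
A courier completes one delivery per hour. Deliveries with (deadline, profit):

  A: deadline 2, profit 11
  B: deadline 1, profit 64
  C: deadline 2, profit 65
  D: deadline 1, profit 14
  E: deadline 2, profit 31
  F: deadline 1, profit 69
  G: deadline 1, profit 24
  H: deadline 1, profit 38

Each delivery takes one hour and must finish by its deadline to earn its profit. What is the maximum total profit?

134

Sort by profit descending; place each in the latest free slot ≤ its deadline.
Profit order: F=69 C=65 B=64 H=38 E=31 G=24 D=14 A=11
Assign: F→slot 1, C→slot 2, B skipped, H skipped, E skipped, G skipped, D skipped, A skipped.
Slots: [1:F] [2:C]
Profit = 69 + 65 = 134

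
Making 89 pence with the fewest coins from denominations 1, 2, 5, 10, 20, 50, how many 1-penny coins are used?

89 − 1×50→39 − 1×20→19 − 1×10→9 − 1×5→4 − 2×2→0
Count of 1: 0

0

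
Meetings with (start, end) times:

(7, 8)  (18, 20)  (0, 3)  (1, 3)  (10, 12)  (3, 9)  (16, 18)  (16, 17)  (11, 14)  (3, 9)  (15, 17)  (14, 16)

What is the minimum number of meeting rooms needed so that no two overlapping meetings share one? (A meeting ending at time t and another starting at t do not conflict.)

Events (time:±→running): 0:+→1 1:+→2 3:-→1 3:-→0 3:+→1 3:+→2 7:+→3 … peak 3.

3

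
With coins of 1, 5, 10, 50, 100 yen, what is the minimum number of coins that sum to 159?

Use the largest denomination that fits, subtract, and repeat.
159 = 1×100 + 1×50 + 1×5 + 4×1
Total coins = 1 + 1 + 1 + 4 = 7

7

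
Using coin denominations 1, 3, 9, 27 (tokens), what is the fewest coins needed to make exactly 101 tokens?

Greedy: take as many of the largest coin as possible, then repeat with the remainder.
101 = 3×27 + 2×9 + 2×1
Total coins = 3 + 2 + 2 = 7

7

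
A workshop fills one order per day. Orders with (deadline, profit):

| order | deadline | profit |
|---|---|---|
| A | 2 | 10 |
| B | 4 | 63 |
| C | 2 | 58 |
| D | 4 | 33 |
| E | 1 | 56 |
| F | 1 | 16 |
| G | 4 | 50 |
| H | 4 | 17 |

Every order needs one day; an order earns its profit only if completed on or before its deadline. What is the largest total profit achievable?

Sort by profit descending; place each in the latest free slot ≤ its deadline.
By profit: B(d4,63), C(d2,58), E(d1,56), G(d4,50), D(d4,33), H(d4,17), F(d1,16), A(d2,10)
B→slot 4; C→slot 2; E→slot 1; G→slot 3; D skipped; H skipped; F skipped; A skipped.
Profit = 56 + 58 + 50 + 63 = 227

227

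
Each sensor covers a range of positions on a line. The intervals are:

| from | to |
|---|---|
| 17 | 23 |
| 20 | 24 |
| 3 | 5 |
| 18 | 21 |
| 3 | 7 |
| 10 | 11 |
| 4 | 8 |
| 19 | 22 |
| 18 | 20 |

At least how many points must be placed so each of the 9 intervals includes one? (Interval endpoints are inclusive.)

Sort by right endpoint; whenever an interval is uncovered, place a point at its right end.
By right end: [3,5]  [3,7]  [4,8]  [10,11]  [18,20]  [18,21]  [19,22]  [17,23]  [20,24]
[3,5] uncovered → point at 5; [10,11] uncovered → point at 11; [18,20] uncovered → point at 20.
Points: 5, 11, 20 (3 total).

3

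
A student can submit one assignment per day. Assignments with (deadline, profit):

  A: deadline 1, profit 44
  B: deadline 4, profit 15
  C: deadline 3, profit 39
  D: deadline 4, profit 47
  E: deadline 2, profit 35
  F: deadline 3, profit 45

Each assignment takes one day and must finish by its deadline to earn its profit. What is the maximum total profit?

Take jobs in profit order; each goes to the latest open slot no later than its deadline.
Profit order: D=47 F=45 A=44 C=39 E=35 B=15
Assign: D→slot 4, F→slot 3, A→slot 1, C→slot 2, E skipped, B skipped.
Slots: [1:A] [2:C] [3:F] [4:D]
Profit = 44 + 39 + 45 + 47 = 175

175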